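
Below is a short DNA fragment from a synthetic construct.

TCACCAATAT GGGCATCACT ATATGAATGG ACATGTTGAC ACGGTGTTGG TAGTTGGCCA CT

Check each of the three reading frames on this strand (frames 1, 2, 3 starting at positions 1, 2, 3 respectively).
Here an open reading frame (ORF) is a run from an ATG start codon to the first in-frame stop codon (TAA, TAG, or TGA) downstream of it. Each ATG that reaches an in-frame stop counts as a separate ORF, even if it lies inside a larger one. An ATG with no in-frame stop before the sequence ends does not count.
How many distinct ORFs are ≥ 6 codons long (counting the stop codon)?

Frame 1: TCA CCA ATA TGG GCA TCA CTA TAT GAA TGG ACA TGT TGA CAC GGT GTT GGT AGT TGG CCA — no ATG→stop ORF.
Frame 2: CAC CAA TAT GGG CAT CAC TAT ATG AAT GGA CAT GTT GAC ACG GTG TTG GTA GTT GGC CAC — no ATG→stop ORF.
Frame 3: ACC AAT ATG GGC ATC ACT ATA TGA ATG GAC ATG TTG ACA CGG TGT TGG TAG TTG GCC ACT — ATG at 9, stop TGA at 24 → 18 nt; ATG at 27, stop TAG at 51 → 27 nt; ATG at 33, stop TAG at 51 → 21 nt.
ORFs ≥ 6 codons: frame 3 9–26 (6 codons), frame 3 27–53 (9 codons), frame 3 33–53 (7 codons). Count = 3.

3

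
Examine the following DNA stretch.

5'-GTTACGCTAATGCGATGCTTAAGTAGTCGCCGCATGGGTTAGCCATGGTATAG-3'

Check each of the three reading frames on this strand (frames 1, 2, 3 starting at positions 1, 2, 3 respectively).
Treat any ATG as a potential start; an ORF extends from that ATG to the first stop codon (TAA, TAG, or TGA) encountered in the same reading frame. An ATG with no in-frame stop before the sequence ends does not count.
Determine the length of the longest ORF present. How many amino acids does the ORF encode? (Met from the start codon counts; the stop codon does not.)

10

Frame 1: GTT ACG CTA ATG CGA TGC TTA AGT AGT CGC CGC ATG GGT TAG CCA TGG TAT — ATG at 10, stop TAG at 40 → 33 nt; ATG at 34, stop TAG at 40 → 9 nt.
Frame 2: TTA CGC TAA TGC GAT GCT TAA GTA GTC GCC GCA TGG GTT AGC CAT GGT ATA — no ATG→stop ORF.
Frame 3: TAC GCT AAT GCG ATG CTT AAG TAG TCG CCG CAT GGG TTA GCC ATG GTA TAG — ATG at 15, stop TAG at 24 → 12 nt; ATG at 45, stop TAG at 51 → 9 nt.
Longest: frame 1, positions 10–42, 33 nt = 11 codons = 10 aa. → 10 amino acids.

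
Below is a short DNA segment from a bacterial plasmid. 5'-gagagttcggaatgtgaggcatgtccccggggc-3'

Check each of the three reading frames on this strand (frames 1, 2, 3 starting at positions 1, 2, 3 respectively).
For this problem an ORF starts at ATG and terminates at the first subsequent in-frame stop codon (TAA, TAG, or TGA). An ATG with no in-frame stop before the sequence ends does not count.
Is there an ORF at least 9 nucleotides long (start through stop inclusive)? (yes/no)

no

Frame 1: GAG AGT TCG GAA TGT GAG GCA TGT CCC CGG GGC — no ATG→stop ORF.
Frame 2: AGA GTT CGG AAT GTG AGG CAT GTC CCC GGG — no ATG→stop ORF.
Frame 3: GAG TTC GGA ATG TGA GGC ATG TCC CCG GGG — ATG at 12, stop TGA at 15 → 6 nt.
Largest ORF found is 6 nucleotides < 9, so no.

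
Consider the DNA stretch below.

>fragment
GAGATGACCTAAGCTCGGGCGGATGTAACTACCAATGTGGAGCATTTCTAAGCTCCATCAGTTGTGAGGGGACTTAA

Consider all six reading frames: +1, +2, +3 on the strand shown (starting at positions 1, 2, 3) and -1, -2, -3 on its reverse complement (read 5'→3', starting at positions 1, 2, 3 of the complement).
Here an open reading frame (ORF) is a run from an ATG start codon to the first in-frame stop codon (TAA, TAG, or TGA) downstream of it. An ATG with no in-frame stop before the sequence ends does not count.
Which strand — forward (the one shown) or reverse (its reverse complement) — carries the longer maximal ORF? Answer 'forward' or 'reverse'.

Reverse complement (5'→3'): TTAAGTCCCCTCACAACTGATGGAGCTTAGAAATGCTCCACATTGGTAGTTACATCCGCCCGAGCTTAGGTCATCTC
Frame +1: GAG ATG ACC TAA GCT CGG GCG GAT GTA ACT ACC AAT GTG GAG CAT TTC TAA GCT CCA TCA GTT GTG AGG GGA CTT — ATG at 4, stop TAA at 10 → 9 nt.
Frame +2: AGA TGA CCT AAG CTC GGG CGG ATG TAA CTA CCA ATG TGG AGC ATT TCT AAG CTC CAT CAG TTG TGA GGG GAC TTA — ATG at 23, stop TAA at 26 → 6 nt; ATG at 35, stop TGA at 65 → 33 nt.
Frame +3: GAT GAC CTA AGC TCG GGC GGA TGT AAC TAC CAA TGT GGA GCA TTT CTA AGC TCC ATC AGT TGT GAG GGG ACT TAA — no ATG→stop ORF.
Frame -1: TTA AGT CCC CTC ACA ACT GAT GGA GCT TAG AAA TGC TCC ACA TTG GTA GTT ACA TCC GCC CGA GCT TAG GTC ATC — no ATG→stop ORF.
Frame -2: TAA GTC CCC TCA CAA CTG ATG GAG CTT AGA AAT GCT CCA CAT TGG TAG TTA CAT CCG CCC GAG CTT AGG TCA TCT — ATG at 20, stop TAG at 47 → 30 nt.
Frame -3: AAG TCC CCT CAC AAC TGA TGG AGC TTA GAA ATG CTC CAC ATT GGT AGT TAC ATC CGC CCG AGC TTA GGT CAT CTC — no ATG→stop ORF.
Forward-strand max 33 nt; reverse-strand max 30 nt. The forward strand has the longer ORF.

forward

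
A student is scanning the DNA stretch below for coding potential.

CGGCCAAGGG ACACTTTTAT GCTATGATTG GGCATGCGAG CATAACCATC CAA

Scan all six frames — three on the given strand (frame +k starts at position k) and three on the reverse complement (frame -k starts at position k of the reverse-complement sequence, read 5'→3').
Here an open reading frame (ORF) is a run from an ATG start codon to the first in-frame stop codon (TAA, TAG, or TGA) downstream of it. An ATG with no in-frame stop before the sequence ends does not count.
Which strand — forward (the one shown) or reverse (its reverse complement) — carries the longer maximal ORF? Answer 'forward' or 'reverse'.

Reverse complement (5'→3'): TTGGATGGTTATGCTCGCATGCCCAATCATAGCATAAAAGTGTCCCTTGGCCG
Frame +1: CGG CCA AGG GAC ACT TTT ATG CTA TGA TTG GGC ATG CGA GCA TAA CCA TCC — ATG at 19, stop TGA at 25 → 9 nt; ATG at 34, stop TAA at 43 → 12 nt.
Frame +2: GGC CAA GGG ACA CTT TTA TGC TAT GAT TGG GCA TGC GAG CAT AAC CAT CCA — no ATG→stop ORF.
Frame +3: GCC AAG GGA CAC TTT TAT GCT ATG ATT GGG CAT GCG AGC ATA ACC ATC CAA — no ATG→stop ORF.
Frame -1: TTG GAT GGT TAT GCT CGC ATG CCC AAT CAT AGC ATA AAA GTG TCC CTT GGC — no ATG→stop ORF.
Frame -2: TGG ATG GTT ATG CTC GCA TGC CCA ATC ATA GCA TAA AAG TGT CCC TTG GCC — ATG at 5, stop TAA at 35 → 33 nt; ATG at 11, stop TAA at 35 → 27 nt.
Frame -3: GGA TGG TTA TGC TCG CAT GCC CAA TCA TAG CAT AAA AGT GTC CCT TGG CCG — no ATG→stop ORF.
Forward-strand max 12 nt; reverse-strand max 33 nt. The reverse strand has the longer ORF.

reverse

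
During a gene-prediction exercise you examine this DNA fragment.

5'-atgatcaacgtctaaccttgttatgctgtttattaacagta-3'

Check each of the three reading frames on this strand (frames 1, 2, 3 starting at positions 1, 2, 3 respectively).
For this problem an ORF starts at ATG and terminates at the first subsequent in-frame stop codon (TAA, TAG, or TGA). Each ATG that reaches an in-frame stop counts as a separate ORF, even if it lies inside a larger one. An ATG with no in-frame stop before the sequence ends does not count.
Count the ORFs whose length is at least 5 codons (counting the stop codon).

1

Frame 1: ATG ATC AAC GTC TAA CCT TGT TAT GCT GTT TAT TAA CAG — ATG at 1, stop TAA at 13 → 15 nt.
Frame 2: TGA TCA ACG TCT AAC CTT GTT ATG CTG TTT ATT AAC AGT — no ATG→stop ORF.
Frame 3: GAT CAA CGT CTA ACC TTG TTA TGC TGT TTA TTA ACA GTA — no ATG→stop ORF.
ORFs ≥ 5 codons: frame 1 1–15 (5 codons). Count = 1.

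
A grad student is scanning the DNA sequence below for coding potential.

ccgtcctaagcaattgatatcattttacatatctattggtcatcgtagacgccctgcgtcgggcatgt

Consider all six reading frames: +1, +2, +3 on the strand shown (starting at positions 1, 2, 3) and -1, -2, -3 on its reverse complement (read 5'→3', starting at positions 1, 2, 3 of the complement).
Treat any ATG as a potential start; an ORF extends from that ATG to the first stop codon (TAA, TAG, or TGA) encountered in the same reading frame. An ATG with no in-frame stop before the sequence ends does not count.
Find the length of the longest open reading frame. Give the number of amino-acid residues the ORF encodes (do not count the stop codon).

Reverse complement (5'→3'): ACATGCCCGACGCAGGGCGTCTACGATGACCAATAGATATGTAAAATGATATCAATTGCTTAGGACGG
Frame +1: CCG TCC TAA GCA ATT GAT ATC ATT TTA CAT ATC TAT TGG TCA TCG TAG ACG CCC TGC GTC GGG CAT — no ATG→stop ORF.
Frame +2: CGT CCT AAG CAA TTG ATA TCA TTT TAC ATA TCT ATT GGT CAT CGT AGA CGC CCT GCG TCG GGC ATG — no ATG→stop ORF.
Frame +3: GTC CTA AGC AAT TGA TAT CAT TTT ACA TAT CTA TTG GTC ATC GTA GAC GCC CTG CGT CGG GCA TGT — no ATG→stop ORF.
Frame -1: ACA TGC CCG ACG CAG GGC GTC TAC GAT GAC CAA TAG ATA TGT AAA ATG ATA TCA ATT GCT TAG GAC — ATG at 46, stop TAG at 61 → 18 nt.
Frame -2: CAT GCC CGA CGC AGG GCG TCT ACG ATG ACC AAT AGA TAT GTA AAA TGA TAT CAA TTG CTT AGG ACG — ATG at 26, stop TGA at 47 → 24 nt.
Frame -3: ATG CCC GAC GCA GGG CGT CTA CGA TGA CCA ATA GAT ATG TAA AAT GAT ATC AAT TGC TTA GGA CGG — ATG at 3, stop TGA at 27 → 27 nt; ATG at 39, stop TAA at 42 → 6 nt.
Longest: frame -3, positions 3–29, 27 nt = 9 codons = 8 aa. → 8 amino acids.

8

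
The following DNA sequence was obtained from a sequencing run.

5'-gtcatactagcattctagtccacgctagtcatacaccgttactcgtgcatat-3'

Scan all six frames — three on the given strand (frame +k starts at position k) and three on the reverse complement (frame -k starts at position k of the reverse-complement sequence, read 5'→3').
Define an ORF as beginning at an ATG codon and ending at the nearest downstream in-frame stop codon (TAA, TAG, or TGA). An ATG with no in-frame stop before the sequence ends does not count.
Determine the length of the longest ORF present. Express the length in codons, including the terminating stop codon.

6

Reverse complement (5'→3'): ATATGCACGAGTAACGGTGTATGACTAGCGTGGACTAGAATGCTAGTATGAC
Frame +1: GTC ATA CTA GCA TTC TAG TCC ACG CTA GTC ATA CAC CGT TAC TCG TGC ATA — no ATG→stop ORF.
Frame +2: TCA TAC TAG CAT TCT AGT CCA CGC TAG TCA TAC ACC GTT ACT CGT GCA TAT — no ATG→stop ORF.
Frame +3: CAT ACT AGC ATT CTA GTC CAC GCT AGT CAT ACA CCG TTA CTC GTG CAT — no ATG→stop ORF.
Frame -1: ATA TGC ACG AGT AAC GGT GTA TGA CTA GCG TGG ACT AGA ATG CTA GTA TGA — ATG at 40, stop TGA at 49 → 12 nt.
Frame -2: TAT GCA CGA GTA ACG GTG TAT GAC TAG CGT GGA CTA GAA TGC TAG TAT GAC — no ATG→stop ORF.
Frame -3: ATG CAC GAG TAA CGG TGT ATG ACT AGC GTG GAC TAG AAT GCT AGT ATG — ATG at 3, stop TAA at 12 → 12 nt; ATG at 21, stop TAG at 36 → 18 nt.
Longest: frame -3, positions 21–38, 18 nt = 6 codons = 5 aa. → 6 codons.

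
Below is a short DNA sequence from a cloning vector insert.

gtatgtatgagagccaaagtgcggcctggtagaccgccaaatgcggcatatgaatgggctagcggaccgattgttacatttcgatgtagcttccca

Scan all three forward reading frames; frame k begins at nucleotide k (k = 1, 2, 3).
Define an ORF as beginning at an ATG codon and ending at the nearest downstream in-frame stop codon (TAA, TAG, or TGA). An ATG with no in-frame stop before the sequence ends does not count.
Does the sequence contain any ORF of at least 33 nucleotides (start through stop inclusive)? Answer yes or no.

Frame 1: GTA TGT ATG AGA GCC AAA GTG CGG CCT GGT AGA CCG CCA AAT GCG GCA TAT GAA TGG GCT AGC GGA CCG ATT GTT ACA TTT CGA TGT AGC TTC CCA — no ATG→stop ORF.
Frame 2: TAT GTA TGA GAG CCA AAG TGC GGC CTG GTA GAC CGC CAA ATG CGG CAT ATG AAT GGG CTA GCG GAC CGA TTG TTA CAT TTC GAT GTA GCT TCC — no ATG→stop ORF.
Frame 3: ATG TAT GAG AGC CAA AGT GCG GCC TGG TAG ACC GCC AAA TGC GGC ATA TGA ATG GGC TAG CGG ACC GAT TGT TAC ATT TCG ATG TAG CTT CCC — ATG at 3, stop TAG at 30 → 30 nt; ATG at 54, stop TAG at 60 → 9 nt; ATG at 84, stop TAG at 87 → 6 nt.
Largest ORF found is 30 nucleotides < 33, so no.

no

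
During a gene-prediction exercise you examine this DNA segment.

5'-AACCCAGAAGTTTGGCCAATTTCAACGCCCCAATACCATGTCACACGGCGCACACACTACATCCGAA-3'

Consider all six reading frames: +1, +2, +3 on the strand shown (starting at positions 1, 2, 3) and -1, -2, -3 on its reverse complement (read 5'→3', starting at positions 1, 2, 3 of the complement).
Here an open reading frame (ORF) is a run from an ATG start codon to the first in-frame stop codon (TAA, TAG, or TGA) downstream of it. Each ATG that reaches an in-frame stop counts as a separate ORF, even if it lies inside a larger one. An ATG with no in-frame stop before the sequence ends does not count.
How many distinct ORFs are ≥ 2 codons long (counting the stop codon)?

Reverse complement (5'→3'): TTCGGATGTAGTGTGTGCGCCGTGTGACATGGTATTGGGGCGTTGAAATTGGCCAAACTTCTGGGTT
Frame +1: AAC CCA GAA GTT TGG CCA ATT TCA ACG CCC CAA TAC CAT GTC ACA CGG CGC ACA CAC TAC ATC CGA — no ATG→stop ORF.
Frame +2: ACC CAG AAG TTT GGC CAA TTT CAA CGC CCC AAT ACC ATG TCA CAC GGC GCA CAC ACT ACA TCC GAA — no ATG→stop ORF.
Frame +3: CCC AGA AGT TTG GCC AAT TTC AAC GCC CCA ATA CCA TGT CAC ACG GCG CAC ACA CTA CAT CCG — no ATG→stop ORF.
Frame -1: TTC GGA TGT AGT GTG TGC GCC GTG TGA CAT GGT ATT GGG GCG TTG AAA TTG GCC AAA CTT CTG GGT — no ATG→stop ORF.
Frame -2: TCG GAT GTA GTG TGT GCG CCG TGT GAC ATG GTA TTG GGG CGT TGA AAT TGG CCA AAC TTC TGG GTT — ATG at 29, stop TGA at 44 → 18 nt.
Frame -3: CGG ATG TAG TGT GTG CGC CGT GTG ACA TGG TAT TGG GGC GTT GAA ATT GGC CAA ACT TCT GGG — ATG at 6, stop TAG at 9 → 6 nt.
ORFs ≥ 2 codons: frame -2 29–46 (6 codons), frame -3 6–11 (2 codons). Count = 2.

2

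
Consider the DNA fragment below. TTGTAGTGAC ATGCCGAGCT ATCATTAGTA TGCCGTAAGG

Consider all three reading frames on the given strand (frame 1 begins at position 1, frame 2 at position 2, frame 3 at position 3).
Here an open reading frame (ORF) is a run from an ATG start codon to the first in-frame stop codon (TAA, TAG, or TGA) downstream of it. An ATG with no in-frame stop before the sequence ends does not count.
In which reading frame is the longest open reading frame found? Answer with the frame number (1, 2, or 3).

Frame 1: TTG TAG TGA CAT GCC GAG CTA TCA TTA GTA TGC CGT AAG — no ATG→stop ORF.
Frame 2: TGT AGT GAC ATG CCG AGC TAT CAT TAG TAT GCC GTA AGG — ATG at 11, stop TAG at 26 → 18 nt.
Frame 3: GTA GTG ACA TGC CGA GCT ATC ATT AGT ATG CCG TAA — ATG at 30, stop TAA at 36 → 9 nt.
Longest ORF is 18 nt in frame 2 (positions 11–28).

2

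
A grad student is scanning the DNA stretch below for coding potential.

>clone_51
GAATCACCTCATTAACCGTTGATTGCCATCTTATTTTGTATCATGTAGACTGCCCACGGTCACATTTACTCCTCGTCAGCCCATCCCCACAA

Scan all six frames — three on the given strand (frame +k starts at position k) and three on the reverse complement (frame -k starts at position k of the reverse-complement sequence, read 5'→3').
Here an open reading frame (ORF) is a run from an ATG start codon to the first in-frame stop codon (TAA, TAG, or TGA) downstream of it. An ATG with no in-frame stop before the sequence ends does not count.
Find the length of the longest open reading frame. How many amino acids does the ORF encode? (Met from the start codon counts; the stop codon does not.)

Reverse complement (5'→3'): TTGTGGGGATGGGCTGACGAGGAGTAAATGTGACCGTGGGCAGTCTACATGATACAAAATAAGATGGCAATCAACGGTTAATGAGGTGATTC
Frame +1: GAA TCA CCT CAT TAA CCG TTG ATT GCC ATC TTA TTT TGT ATC ATG TAG ACT GCC CAC GGT CAC ATT TAC TCC TCG TCA GCC CAT CCC CAC — ATG at 43, stop TAG at 46 → 6 nt.
Frame +2: AAT CAC CTC ATT AAC CGT TGA TTG CCA TCT TAT TTT GTA TCA TGT AGA CTG CCC ACG GTC ACA TTT ACT CCT CGT CAG CCC ATC CCC ACA — no ATG→stop ORF.
Frame +3: ATC ACC TCA TTA ACC GTT GAT TGC CAT CTT ATT TTG TAT CAT GTA GAC TGC CCA CGG TCA CAT TTA CTC CTC GTC AGC CCA TCC CCA CAA — no ATG→stop ORF.
Frame -1: TTG TGG GGA TGG GCT GAC GAG GAG TAA ATG TGA CCG TGG GCA GTC TAC ATG ATA CAA AAT AAG ATG GCA ATC AAC GGT TAA TGA GGT GAT — ATG at 28, stop TGA at 31 → 6 nt; ATG at 49, stop TAA at 79 → 33 nt; ATG at 64, stop TAA at 79 → 18 nt.
Frame -2: TGT GGG GAT GGG CTG ACG AGG AGT AAA TGT GAC CGT GGG CAG TCT ACA TGA TAC AAA ATA AGA TGG CAA TCA ACG GTT AAT GAG GTG ATT — no ATG→stop ORF.
Frame -3: GTG GGG ATG GGC TGA CGA GGA GTA AAT GTG ACC GTG GGC AGT CTA CAT GAT ACA AAA TAA GAT GGC AAT CAA CGG TTA ATG AGG TGA TTC — ATG at 9, stop TGA at 15 → 9 nt; ATG at 81, stop TGA at 87 → 9 nt.
Longest: frame -1, positions 49–81, 33 nt = 11 codons = 10 aa. → 10 amino acids.

10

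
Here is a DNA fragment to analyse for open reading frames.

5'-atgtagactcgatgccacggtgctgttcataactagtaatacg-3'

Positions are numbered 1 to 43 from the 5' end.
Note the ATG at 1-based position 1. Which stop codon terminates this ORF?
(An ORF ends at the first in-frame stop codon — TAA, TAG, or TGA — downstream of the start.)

Codons from position 1: ATG (1–3), TAG (4–6).
The first in-frame stop codon is TAG.

TAG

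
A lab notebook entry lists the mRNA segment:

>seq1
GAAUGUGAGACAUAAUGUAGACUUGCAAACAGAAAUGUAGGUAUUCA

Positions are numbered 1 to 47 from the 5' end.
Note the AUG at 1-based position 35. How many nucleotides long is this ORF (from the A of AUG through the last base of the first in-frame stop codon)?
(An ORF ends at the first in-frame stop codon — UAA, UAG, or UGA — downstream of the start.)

6

Codons from position 35: AUG (35–37), UAG (38–40).
UAG is the first in-frame stop; ORF spans 35–40, 6 nucleotides.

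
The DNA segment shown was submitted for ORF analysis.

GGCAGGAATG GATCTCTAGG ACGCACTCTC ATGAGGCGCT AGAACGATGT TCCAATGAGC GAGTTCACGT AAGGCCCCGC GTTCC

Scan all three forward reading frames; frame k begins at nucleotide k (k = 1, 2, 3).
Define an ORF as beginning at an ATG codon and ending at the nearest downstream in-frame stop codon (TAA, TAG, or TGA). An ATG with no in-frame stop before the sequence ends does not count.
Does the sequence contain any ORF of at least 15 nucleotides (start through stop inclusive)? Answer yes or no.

yes

Frame 1: GGC AGG AAT GGA TCT CTA GGA CGC ACT CTC ATG AGG CGC TAG AAC GAT GTT CCA ATG AGC GAG TTC ACG TAA GGC CCC GCG TTC — ATG at 31, stop TAG at 40 → 12 nt; ATG at 55, stop TAA at 70 → 18 nt.
Frame 2: GCA GGA ATG GAT CTC TAG GAC GCA CTC TCA TGA GGC GCT AGA ACG ATG TTC CAA TGA GCG AGT TCA CGT AAG GCC CCG CGT TCC — ATG at 8, stop TAG at 17 → 12 nt; ATG at 47, stop TGA at 56 → 12 nt.
Frame 3: CAG GAA TGG ATC TCT AGG ACG CAC TCT CAT GAG GCG CTA GAA CGA TGT TCC AAT GAG CGA GTT CAC GTA AGG CCC CGC GTT — no ATG→stop ORF.
Frame 1 has an ORF of 18 nucleotides (positions 55–72) ≥ 15, so yes.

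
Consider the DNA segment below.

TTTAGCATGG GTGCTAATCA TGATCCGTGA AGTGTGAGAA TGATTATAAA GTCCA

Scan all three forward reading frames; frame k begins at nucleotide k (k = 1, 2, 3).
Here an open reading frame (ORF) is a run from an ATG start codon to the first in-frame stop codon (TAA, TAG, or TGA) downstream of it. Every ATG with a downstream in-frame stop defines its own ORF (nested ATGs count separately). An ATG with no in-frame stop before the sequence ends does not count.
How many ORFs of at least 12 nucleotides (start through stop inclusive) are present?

2

Frame 1: TTT AGC ATG GGT GCT AAT CAT GAT CCG TGA AGT GTG AGA ATG ATT ATA AAG TCC — ATG at 7, stop TGA at 28 → 24 nt.
Frame 2: TTA GCA TGG GTG CTA ATC ATG ATC CGT GAA GTG TGA GAA TGA TTA TAA AGT CCA — ATG at 20, stop TGA at 35 → 18 nt.
Frame 3: TAG CAT GGG TGC TAA TCA TGA TCC GTG AAG TGT GAG AAT GAT TAT AAA GTC — no ATG→stop ORF.
ORFs ≥ 12 nucleotides: frame 1 7–30 (24 nucleotides), frame 2 20–37 (18 nucleotides). Count = 2.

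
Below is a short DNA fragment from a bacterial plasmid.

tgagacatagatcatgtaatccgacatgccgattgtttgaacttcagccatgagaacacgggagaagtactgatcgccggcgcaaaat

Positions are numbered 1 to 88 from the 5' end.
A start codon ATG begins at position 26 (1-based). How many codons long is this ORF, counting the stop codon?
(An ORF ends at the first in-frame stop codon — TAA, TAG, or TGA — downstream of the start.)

Codons from position 26: ATG (26–28), CCG (29–31), ATT (32–34), GTT (35–37), TGA (38–40).
TGA is the first in-frame stop; that's 5 codons including the stop.

5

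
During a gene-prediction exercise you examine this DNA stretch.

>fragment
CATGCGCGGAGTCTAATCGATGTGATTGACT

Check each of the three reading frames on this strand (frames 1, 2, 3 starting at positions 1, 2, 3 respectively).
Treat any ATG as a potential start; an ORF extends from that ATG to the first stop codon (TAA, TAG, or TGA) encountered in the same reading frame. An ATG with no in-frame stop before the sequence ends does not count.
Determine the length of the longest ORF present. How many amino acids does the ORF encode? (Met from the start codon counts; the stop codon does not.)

Frame 1: CAT GCG CGG AGT CTA ATC GAT GTG ATT GAC — no ATG→stop ORF.
Frame 2: ATG CGC GGA GTC TAA TCG ATG TGA TTG ACT — ATG at 2, stop TAA at 14 → 15 nt; ATG at 20, stop TGA at 23 → 6 nt.
Frame 3: TGC GCG GAG TCT AAT CGA TGT GAT TGA — no ATG→stop ORF.
Longest: frame 2, positions 2–16, 15 nt = 5 codons = 4 aa. → 4 amino acids.

4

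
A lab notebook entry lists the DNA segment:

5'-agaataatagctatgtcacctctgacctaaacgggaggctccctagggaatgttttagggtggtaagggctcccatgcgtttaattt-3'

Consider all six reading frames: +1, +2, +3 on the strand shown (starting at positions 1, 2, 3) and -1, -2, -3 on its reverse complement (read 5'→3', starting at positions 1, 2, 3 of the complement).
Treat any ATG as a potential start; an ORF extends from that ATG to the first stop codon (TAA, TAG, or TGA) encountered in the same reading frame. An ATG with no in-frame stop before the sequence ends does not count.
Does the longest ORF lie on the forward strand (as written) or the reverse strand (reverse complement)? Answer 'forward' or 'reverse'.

reverse

Reverse complement (5'→3'): AAATTAAACGCATGGGAGCCCTTACCACCCTAAAACATTCCCTAGGGAGCCTCCCGTTTAGGTCAGAGGTGACATAGCTATTATTCT
Frame +1: AGA ATA ATA GCT ATG TCA CCT CTG ACC TAA ACG GGA GGC TCC CTA GGG AAT GTT TTA GGG TGG TAA GGG CTC CCA TGC GTT TAA TTT — ATG at 13, stop TAA at 28 → 18 nt.
Frame +2: GAA TAA TAG CTA TGT CAC CTC TGA CCT AAA CGG GAG GCT CCC TAG GGA ATG TTT TAG GGT GGT AAG GGC TCC CAT GCG TTT AAT — ATG at 50, stop TAG at 56 → 9 nt.
Frame +3: AAT AAT AGC TAT GTC ACC TCT GAC CTA AAC GGG AGG CTC CCT AGG GAA TGT TTT AGG GTG GTA AGG GCT CCC ATG CGT TTA ATT — no ATG→stop ORF.
Frame -1: AAA TTA AAC GCA TGG GAG CCC TTA CCA CCC TAA AAC ATT CCC TAG GGA GCC TCC CGT TTA GGT CAG AGG TGA CAT AGC TAT TAT TCT — no ATG→stop ORF.
Frame -2: AAT TAA ACG CAT GGG AGC CCT TAC CAC CCT AAA ACA TTC CCT AGG GAG CCT CCC GTT TAG GTC AGA GGT GAC ATA GCT ATT ATT — no ATG→stop ORF.
Frame -3: ATT AAA CGC ATG GGA GCC CTT ACC ACC CTA AAA CAT TCC CTA GGG AGC CTC CCG TTT AGG TCA GAG GTG ACA TAG CTA TTA TTC — ATG at 12, stop TAG at 75 → 66 nt.
Forward-strand max 18 nt; reverse-strand max 66 nt. The reverse strand has the longer ORF.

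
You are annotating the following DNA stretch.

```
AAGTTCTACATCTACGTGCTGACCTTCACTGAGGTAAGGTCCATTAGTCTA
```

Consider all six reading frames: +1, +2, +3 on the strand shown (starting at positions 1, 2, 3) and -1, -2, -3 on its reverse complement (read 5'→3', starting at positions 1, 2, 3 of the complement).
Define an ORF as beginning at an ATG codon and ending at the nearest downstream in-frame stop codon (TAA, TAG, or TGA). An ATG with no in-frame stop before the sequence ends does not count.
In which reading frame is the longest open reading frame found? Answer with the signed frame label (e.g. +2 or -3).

Reverse complement (5'→3'): TAGACTAATGGACCTTACCTCAGTGAAGGTCAGCACGTAGATGTAGAACTT
Frame +1: AAG TTC TAC ATC TAC GTG CTG ACC TTC ACT GAG GTA AGG TCC ATT AGT CTA — no ATG→stop ORF.
Frame +2: AGT TCT ACA TCT ACG TGC TGA CCT TCA CTG AGG TAA GGT CCA TTA GTC — no ATG→stop ORF.
Frame +3: GTT CTA CAT CTA CGT GCT GAC CTT CAC TGA GGT AAG GTC CAT TAG TCT — no ATG→stop ORF.
Frame -1: TAG ACT AAT GGA CCT TAC CTC AGT GAA GGT CAG CAC GTA GAT GTA GAA CTT — no ATG→stop ORF.
Frame -2: AGA CTA ATG GAC CTT ACC TCA GTG AAG GTC AGC ACG TAG ATG TAG AAC — ATG at 8, stop TAG at 38 → 33 nt; ATG at 41, stop TAG at 44 → 6 nt.
Frame -3: GAC TAA TGG ACC TTA CCT CAG TGA AGG TCA GCA CGT AGA TGT AGA ACT — no ATG→stop ORF.
Longest ORF is 33 nt in frame -2 (positions 8–40).

-2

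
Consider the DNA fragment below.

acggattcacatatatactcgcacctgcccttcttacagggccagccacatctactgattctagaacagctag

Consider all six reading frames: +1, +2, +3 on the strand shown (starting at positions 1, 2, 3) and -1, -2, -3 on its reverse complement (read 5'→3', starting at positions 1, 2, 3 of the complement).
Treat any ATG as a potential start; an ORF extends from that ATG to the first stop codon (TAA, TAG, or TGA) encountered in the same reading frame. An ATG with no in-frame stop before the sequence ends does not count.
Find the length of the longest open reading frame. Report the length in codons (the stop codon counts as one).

Reverse complement (5'→3'): CTAGCTGTTCTAGAATCAGTAGATGTGGCTGGCCCTGTAAGAAGGGCAGGTGCGAGTATATATGTGAATCCGT
Frame +1: ACG GAT TCA CAT ATA TAC TCG CAC CTG CCC TTC TTA CAG GGC CAG CCA CAT CTA CTG ATT CTA GAA CAG CTA — no ATG→stop ORF.
Frame +2: CGG ATT CAC ATA TAT ACT CGC ACC TGC CCT TCT TAC AGG GCC AGC CAC ATC TAC TGA TTC TAG AAC AGC TAG — no ATG→stop ORF.
Frame +3: GGA TTC ACA TAT ATA CTC GCA CCT GCC CTT CTT ACA GGG CCA GCC ACA TCT ACT GAT TCT AGA ACA GCT — no ATG→stop ORF.
Frame -1: CTA GCT GTT CTA GAA TCA GTA GAT GTG GCT GGC CCT GTA AGA AGG GCA GGT GCG AGT ATA TAT GTG AAT CCG — no ATG→stop ORF.
Frame -2: TAG CTG TTC TAG AAT CAG TAG ATG TGG CTG GCC CTG TAA GAA GGG CAG GTG CGA GTA TAT ATG TGA ATC CGT — ATG at 23, stop TAA at 38 → 18 nt; ATG at 62, stop TGA at 65 → 6 nt.
Frame -3: AGC TGT TCT AGA ATC AGT AGA TGT GGC TGG CCC TGT AAG AAG GGC AGG TGC GAG TAT ATA TGT GAA TCC — no ATG→stop ORF.
Longest: frame -2, positions 23–40, 18 nt = 6 codons = 5 aa. → 6 codons.

6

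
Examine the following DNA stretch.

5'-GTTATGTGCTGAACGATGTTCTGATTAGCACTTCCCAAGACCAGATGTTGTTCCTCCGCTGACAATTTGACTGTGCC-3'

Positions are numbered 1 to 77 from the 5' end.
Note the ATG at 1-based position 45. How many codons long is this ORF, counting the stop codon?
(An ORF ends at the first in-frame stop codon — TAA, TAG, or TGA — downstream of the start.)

Codons from position 45: ATG (45–47), TTG (48–50), TTC (51–53), CTC (54–56), CGC (57–59), TGA (60–62).
TGA is the first in-frame stop; that's 6 codons including the stop.

6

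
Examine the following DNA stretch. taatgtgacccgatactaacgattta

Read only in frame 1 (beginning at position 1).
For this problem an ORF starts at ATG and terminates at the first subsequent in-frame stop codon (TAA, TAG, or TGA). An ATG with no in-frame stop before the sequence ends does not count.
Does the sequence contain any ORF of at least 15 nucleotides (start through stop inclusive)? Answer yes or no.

no

Frame 1: TAA TGT GAC CCG ATA CTA ACG ATT — no ATG→stop ORF.
Largest ORF found is 0 nucleotides < 15, so no.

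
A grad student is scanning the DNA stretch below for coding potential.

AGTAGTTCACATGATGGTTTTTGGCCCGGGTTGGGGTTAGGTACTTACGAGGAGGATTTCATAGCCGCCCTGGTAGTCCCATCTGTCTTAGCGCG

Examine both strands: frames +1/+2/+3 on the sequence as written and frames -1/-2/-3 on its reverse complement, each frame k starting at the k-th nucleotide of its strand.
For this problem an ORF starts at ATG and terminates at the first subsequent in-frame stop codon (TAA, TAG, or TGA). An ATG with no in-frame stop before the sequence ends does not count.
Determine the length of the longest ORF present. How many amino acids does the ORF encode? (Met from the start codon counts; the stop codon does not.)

Reverse complement (5'→3'): CGCGCTAAGACAGATGGGACTACCAGGGCGGCTATGAAATCCTCCTCGTAAGTACCTAACCCCAACCCGGGCCAAAAACCATCATGTGAACTACT
Frame +1: AGT AGT TCA CAT GAT GGT TTT TGG CCC GGG TTG GGG TTA GGT ACT TAC GAG GAG GAT TTC ATA GCC GCC CTG GTA GTC CCA TCT GTC TTA GCG — no ATG→stop ORF.
Frame +2: GTA GTT CAC ATG ATG GTT TTT GGC CCG GGT TGG GGT TAG GTA CTT ACG AGG AGG ATT TCA TAG CCG CCC TGG TAG TCC CAT CTG TCT TAG CGC — ATG at 11, stop TAG at 38 → 30 nt; ATG at 14, stop TAG at 38 → 27 nt.
Frame +3: TAG TTC ACA TGA TGG TTT TTG GCC CGG GTT GGG GTT AGG TAC TTA CGA GGA GGA TTT CAT AGC CGC CCT GGT AGT CCC ATC TGT CTT AGC GCG — no ATG→stop ORF.
Frame -1: CGC GCT AAG ACA GAT GGG ACT ACC AGG GCG GCT ATG AAA TCC TCC TCG TAA GTA CCT AAC CCC AAC CCG GGC CAA AAA CCA TCA TGT GAA CTA — ATG at 34, stop TAA at 49 → 18 nt.
Frame -2: GCG CTA AGA CAG ATG GGA CTA CCA GGG CGG CTA TGA AAT CCT CCT CGT AAG TAC CTA ACC CCA ACC CGG GCC AAA AAC CAT CAT GTG AAC TAC — ATG at 14, stop TGA at 35 → 24 nt.
Frame -3: CGC TAA GAC AGA TGG GAC TAC CAG GGC GGC TAT GAA ATC CTC CTC GTA AGT ACC TAA CCC CAA CCC GGG CCA AAA ACC ATC ATG TGA ACT ACT — ATG at 84, stop TGA at 87 → 6 nt.
Longest: frame +2, positions 11–40, 30 nt = 10 codons = 9 aa. → 9 amino acids.

9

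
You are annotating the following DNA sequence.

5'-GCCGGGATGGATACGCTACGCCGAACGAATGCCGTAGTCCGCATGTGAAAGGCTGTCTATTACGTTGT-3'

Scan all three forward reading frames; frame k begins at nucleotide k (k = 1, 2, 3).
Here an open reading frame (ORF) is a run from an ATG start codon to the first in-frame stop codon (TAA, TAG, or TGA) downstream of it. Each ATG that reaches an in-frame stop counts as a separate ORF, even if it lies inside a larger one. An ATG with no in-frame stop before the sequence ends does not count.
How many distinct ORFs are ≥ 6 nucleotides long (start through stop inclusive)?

Frame 1: GCC GGG ATG GAT ACG CTA CGC CGA ACG AAT GCC GTA GTC CGC ATG TGA AAG GCT GTC TAT TAC GTT — ATG at 7, stop TGA at 46 → 42 nt; ATG at 43, stop TGA at 46 → 6 nt.
Frame 2: CCG GGA TGG ATA CGC TAC GCC GAA CGA ATG CCG TAG TCC GCA TGT GAA AGG CTG TCT ATT ACG TTG — ATG at 29, stop TAG at 35 → 9 nt.
Frame 3: CGG GAT GGA TAC GCT ACG CCG AAC GAA TGC CGT AGT CCG CAT GTG AAA GGC TGT CTA TTA CGT TGT — no ATG→stop ORF.
ORFs ≥ 6 nucleotides: frame 1 7–48 (42 nucleotides), frame 1 43–48 (6 nucleotides), frame 2 29–37 (9 nucleotides). Count = 3.

3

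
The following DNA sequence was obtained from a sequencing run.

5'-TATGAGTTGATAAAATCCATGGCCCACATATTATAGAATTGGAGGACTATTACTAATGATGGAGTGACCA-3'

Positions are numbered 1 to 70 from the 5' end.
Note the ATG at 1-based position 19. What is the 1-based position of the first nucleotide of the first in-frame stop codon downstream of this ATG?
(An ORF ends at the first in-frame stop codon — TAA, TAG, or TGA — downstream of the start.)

Codons from position 19: ATG (19–21), GCC (22–24), CAC (25–27), ATA (28–30), TTA (31–33), TAG (34–36).
TAG is a stop codon; it begins at position 34.

34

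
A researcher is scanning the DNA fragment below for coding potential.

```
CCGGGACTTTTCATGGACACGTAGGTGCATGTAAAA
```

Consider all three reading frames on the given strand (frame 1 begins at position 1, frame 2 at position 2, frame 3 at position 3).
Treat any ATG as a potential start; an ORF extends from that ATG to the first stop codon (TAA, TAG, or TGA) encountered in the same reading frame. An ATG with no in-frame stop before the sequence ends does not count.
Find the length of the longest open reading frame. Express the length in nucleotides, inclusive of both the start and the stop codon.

Frame 1: CCG GGA CTT TTC ATG GAC ACG TAG GTG CAT GTA AAA — ATG at 13, stop TAG at 22 → 12 nt.
Frame 2: CGG GAC TTT TCA TGG ACA CGT AGG TGC ATG TAA — ATG at 29, stop TAA at 32 → 6 nt.
Frame 3: GGG ACT TTT CAT GGA CAC GTA GGT GCA TGT AAA — no ATG→stop ORF.
Longest: frame 1, positions 13–24, 12 nt = 4 codons = 3 aa. → 12 nucleotides.

12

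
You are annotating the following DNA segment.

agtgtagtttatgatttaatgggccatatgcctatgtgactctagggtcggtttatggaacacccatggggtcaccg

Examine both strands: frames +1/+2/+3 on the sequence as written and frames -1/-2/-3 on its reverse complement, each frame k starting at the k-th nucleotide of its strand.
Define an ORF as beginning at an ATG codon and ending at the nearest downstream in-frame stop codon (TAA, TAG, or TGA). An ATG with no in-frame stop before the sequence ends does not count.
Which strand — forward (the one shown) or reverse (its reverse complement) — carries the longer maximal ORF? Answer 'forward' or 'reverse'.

Reverse complement (5'→3'): CGGTGACCCCATGGGTGTTCCATAAACCGACCCTAGAGTCACATAGGCATATGGCCCATTAAATCATAAACTACACT
Frame +1: AGT GTA GTT TAT GAT TTA ATG GGC CAT ATG CCT ATG TGA CTC TAG GGT CGG TTT ATG GAA CAC CCA TGG GGT CAC — ATG at 19, stop TGA at 37 → 21 nt; ATG at 28, stop TGA at 37 → 12 nt; ATG at 34, stop TGA at 37 → 6 nt.
Frame +2: GTG TAG TTT ATG ATT TAA TGG GCC ATA TGC CTA TGT GAC TCT AGG GTC GGT TTA TGG AAC ACC CAT GGG GTC ACC — ATG at 11, stop TAA at 17 → 9 nt.
Frame +3: TGT AGT TTA TGA TTT AAT GGG CCA TAT GCC TAT GTG ACT CTA GGG TCG GTT TAT GGA ACA CCC ATG GGG TCA CCG — no ATG→stop ORF.
Frame -1: CGG TGA CCC CAT GGG TGT TCC ATA AAC CGA CCC TAG AGT CAC ATA GGC ATA TGG CCC ATT AAA TCA TAA ACT ACA — no ATG→stop ORF.
Frame -2: GGT GAC CCC ATG GGT GTT CCA TAA ACC GAC CCT AGA GTC ACA TAG GCA TAT GGC CCA TTA AAT CAT AAA CTA CAC — ATG at 11, stop TAA at 23 → 15 nt.
Frame -3: GTG ACC CCA TGG GTG TTC CAT AAA CCG ACC CTA GAG TCA CAT AGG CAT ATG GCC CAT TAA ATC ATA AAC TAC ACT — ATG at 51, stop TAA at 60 → 12 nt.
Forward-strand max 21 nt; reverse-strand max 15 nt. The forward strand has the longer ORF.

forward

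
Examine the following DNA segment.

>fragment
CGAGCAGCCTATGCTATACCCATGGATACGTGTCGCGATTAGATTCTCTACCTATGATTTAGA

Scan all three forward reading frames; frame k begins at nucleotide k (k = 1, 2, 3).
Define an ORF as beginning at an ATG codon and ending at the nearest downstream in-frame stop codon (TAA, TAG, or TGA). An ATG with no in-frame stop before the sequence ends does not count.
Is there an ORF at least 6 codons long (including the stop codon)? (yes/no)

yes

Frame 1: CGA GCA GCC TAT GCT ATA CCC ATG GAT ACG TGT CGC GAT TAG ATT CTC TAC CTA TGA TTT AGA — ATG at 22, stop TAG at 40 → 21 nt.
Frame 2: GAG CAG CCT ATG CTA TAC CCA TGG ATA CGT GTC GCG ATT AGA TTC TCT ACC TAT GAT TTA — no ATG→stop ORF.
Frame 3: AGC AGC CTA TGC TAT ACC CAT GGA TAC GTG TCG CGA TTA GAT TCT CTA CCT ATG ATT TAG — ATG at 54, stop TAG at 60 → 9 nt.
Frame 1 has an ORF of 7 codons (positions 22–42) ≥ 6, so yes.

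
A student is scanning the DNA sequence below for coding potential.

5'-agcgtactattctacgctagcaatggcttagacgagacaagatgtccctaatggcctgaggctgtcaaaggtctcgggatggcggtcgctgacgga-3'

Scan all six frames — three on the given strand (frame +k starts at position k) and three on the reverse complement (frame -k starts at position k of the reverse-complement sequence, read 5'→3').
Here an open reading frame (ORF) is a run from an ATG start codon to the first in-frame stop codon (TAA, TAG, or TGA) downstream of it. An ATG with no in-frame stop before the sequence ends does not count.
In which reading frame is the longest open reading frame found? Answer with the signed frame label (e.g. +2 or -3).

Reverse complement (5'→3'): TCCGTCAGCGACCGCCATCCCGAGACCTTTGACAGCCTCAGGCCATTAGGGACATCTTGTCTCGTCTAAGCCATTGCTAGCGTAGAATAGTACGCT
Frame +1: AGC GTA CTA TTC TAC GCT AGC AAT GGC TTA GAC GAG ACA AGA TGT CCC TAA TGG CCT GAG GCT GTC AAA GGT CTC GGG ATG GCG GTC GCT GAC GGA — no ATG→stop ORF.
Frame +2: GCG TAC TAT TCT ACG CTA GCA ATG GCT TAG ACG AGA CAA GAT GTC CCT AAT GGC CTG AGG CTG TCA AAG GTC TCG GGA TGG CGG TCG CTG ACG — ATG at 23, stop TAG at 29 → 9 nt.
Frame +3: CGT ACT ATT CTA CGC TAG CAA TGG CTT AGA CGA GAC AAG ATG TCC CTA ATG GCC TGA GGC TGT CAA AGG TCT CGG GAT GGC GGT CGC TGA CGG — ATG at 42, stop TGA at 57 → 18 nt; ATG at 51, stop TGA at 57 → 9 nt.
Frame -1: TCC GTC AGC GAC CGC CAT CCC GAG ACC TTT GAC AGC CTC AGG CCA TTA GGG ACA TCT TGT CTC GTC TAA GCC ATT GCT AGC GTA GAA TAG TAC GCT — no ATG→stop ORF.
Frame -2: CCG TCA GCG ACC GCC ATC CCG AGA CCT TTG ACA GCC TCA GGC CAT TAG GGA CAT CTT GTC TCG TCT AAG CCA TTG CTA GCG TAG AAT AGT ACG — no ATG→stop ORF.
Frame -3: CGT CAG CGA CCG CCA TCC CGA GAC CTT TGA CAG CCT CAG GCC ATT AGG GAC ATC TTG TCT CGT CTA AGC CAT TGC TAG CGT AGA ATA GTA CGC — no ATG→stop ORF.
Longest ORF is 18 nt in frame +3 (positions 42–59).

+3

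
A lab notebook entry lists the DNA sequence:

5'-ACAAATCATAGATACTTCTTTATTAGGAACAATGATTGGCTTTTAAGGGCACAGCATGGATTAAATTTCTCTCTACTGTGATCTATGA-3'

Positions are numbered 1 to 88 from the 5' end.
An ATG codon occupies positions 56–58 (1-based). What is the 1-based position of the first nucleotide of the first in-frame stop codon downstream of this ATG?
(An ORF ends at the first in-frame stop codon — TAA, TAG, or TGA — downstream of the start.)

Codons from position 56: ATG (56–58), GAT (59–61), TAA (62–64).
TAA is a stop codon; it begins at position 62.

62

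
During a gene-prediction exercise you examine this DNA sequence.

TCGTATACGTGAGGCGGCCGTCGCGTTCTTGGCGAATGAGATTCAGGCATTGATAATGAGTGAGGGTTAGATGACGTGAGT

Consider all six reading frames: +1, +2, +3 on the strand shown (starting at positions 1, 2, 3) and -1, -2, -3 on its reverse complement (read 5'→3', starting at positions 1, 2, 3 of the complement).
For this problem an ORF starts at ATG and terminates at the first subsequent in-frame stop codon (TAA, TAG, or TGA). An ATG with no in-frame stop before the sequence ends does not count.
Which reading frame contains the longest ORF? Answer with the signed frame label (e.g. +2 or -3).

Reverse complement (5'→3'): ACTCACGTCATCTAACCCTCACTCATTATCAATGCCTGAATCTCATTCGCCAAGAACGCGACGGCCGCCTCACGTATACGA
Frame +1: TCG TAT ACG TGA GGC GGC CGT CGC GTT CTT GGC GAA TGA GAT TCA GGC ATT GAT AAT GAG TGA GGG TTA GAT GAC GTG AGT — no ATG→stop ORF.
Frame +2: CGT ATA CGT GAG GCG GCC GTC GCG TTC TTG GCG AAT GAG ATT CAG GCA TTG ATA ATG AGT GAG GGT TAG ATG ACG TGA — ATG at 56, stop TAG at 68 → 15 nt; ATG at 71, stop TGA at 77 → 9 nt.
Frame +3: GTA TAC GTG AGG CGG CCG TCG CGT TCT TGG CGA ATG AGA TTC AGG CAT TGA TAA TGA GTG AGG GTT AGA TGA CGT GAG — ATG at 36, stop TGA at 51 → 18 nt.
Frame -1: ACT CAC GTC ATC TAA CCC TCA CTC ATT ATC AAT GCC TGA ATC TCA TTC GCC AAG AAC GCG ACG GCC GCC TCA CGT ATA CGA — no ATG→stop ORF.
Frame -2: CTC ACG TCA TCT AAC CCT CAC TCA TTA TCA ATG CCT GAA TCT CAT TCG CCA AGA ACG CGA CGG CCG CCT CAC GTA TAC — no ATG→stop ORF.
Frame -3: TCA CGT CAT CTA ACC CTC ACT CAT TAT CAA TGC CTG AAT CTC ATT CGC CAA GAA CGC GAC GGC CGC CTC ACG TAT ACG — no ATG→stop ORF.
Longest ORF is 18 nt in frame +3 (positions 36–53).

+3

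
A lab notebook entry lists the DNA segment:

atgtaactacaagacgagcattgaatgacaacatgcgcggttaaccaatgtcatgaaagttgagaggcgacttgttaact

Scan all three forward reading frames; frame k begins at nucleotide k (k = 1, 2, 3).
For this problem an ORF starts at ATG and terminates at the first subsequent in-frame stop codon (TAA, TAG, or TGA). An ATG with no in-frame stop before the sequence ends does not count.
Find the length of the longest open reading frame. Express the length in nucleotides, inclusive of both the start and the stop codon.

Frame 1: ATG TAA CTA CAA GAC GAG CAT TGA ATG ACA ACA TGC GCG GTT AAC CAA TGT CAT GAA AGT TGA GAG GCG ACT TGT TAA — ATG at 1, stop TAA at 4 → 6 nt; ATG at 25, stop TGA at 61 → 39 nt.
Frame 2: TGT AAC TAC AAG ACG AGC ATT GAA TGA CAA CAT GCG CGG TTA ACC AAT GTC ATG AAA GTT GAG AGG CGA CTT GTT AAC — no ATG→stop ORF.
Frame 3: GTA ACT ACA AGA CGA GCA TTG AAT GAC AAC ATG CGC GGT TAA CCA ATG TCA TGA AAG TTG AGA GGC GAC TTG TTA ACT — ATG at 33, stop TAA at 42 → 12 nt; ATG at 48, stop TGA at 54 → 9 nt.
Longest: frame 1, positions 25–63, 39 nt = 13 codons = 12 aa. → 39 nucleotides.

39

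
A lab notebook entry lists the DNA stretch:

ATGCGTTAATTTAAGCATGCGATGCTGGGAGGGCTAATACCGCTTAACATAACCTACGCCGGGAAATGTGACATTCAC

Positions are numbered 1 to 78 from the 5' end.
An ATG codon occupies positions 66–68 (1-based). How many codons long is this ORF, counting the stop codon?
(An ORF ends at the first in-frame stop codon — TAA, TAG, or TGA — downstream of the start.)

Codons from position 66: ATG (66–68), TGA (69–71).
TGA is the first in-frame stop; that's 2 codons including the stop.

2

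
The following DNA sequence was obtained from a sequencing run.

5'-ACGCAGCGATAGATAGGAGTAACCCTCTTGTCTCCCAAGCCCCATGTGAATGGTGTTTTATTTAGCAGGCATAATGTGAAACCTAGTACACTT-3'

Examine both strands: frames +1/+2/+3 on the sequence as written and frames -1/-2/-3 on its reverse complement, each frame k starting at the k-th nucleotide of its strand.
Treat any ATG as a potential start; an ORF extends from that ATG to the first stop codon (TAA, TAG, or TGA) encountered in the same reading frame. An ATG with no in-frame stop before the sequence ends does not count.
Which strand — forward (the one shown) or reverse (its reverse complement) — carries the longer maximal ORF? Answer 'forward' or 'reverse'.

forward

Reverse complement (5'→3'): AAGTGTACTAGGTTTCACATTATGCCTGCTAAATAAAACACCATTCACATGGGGCTTGGGAGACAAGAGGGTTACTCCTATCTATCGCTGCGT
Frame +1: ACG CAG CGA TAG ATA GGA GTA ACC CTC TTG TCT CCC AAG CCC CAT GTG AAT GGT GTT TTA TTT AGC AGG CAT AAT GTG AAA CCT AGT ACA CTT — no ATG→stop ORF.
Frame +2: CGC AGC GAT AGA TAG GAG TAA CCC TCT TGT CTC CCA AGC CCC ATG TGA ATG GTG TTT TAT TTA GCA GGC ATA ATG TGA AAC CTA GTA CAC — ATG at 44, stop TGA at 47 → 6 nt; ATG at 50, stop TGA at 77 → 30 nt; ATG at 74, stop TGA at 77 → 6 nt.
Frame +3: GCA GCG ATA GAT AGG AGT AAC CCT CTT GTC TCC CAA GCC CCA TGT GAA TGG TGT TTT ATT TAG CAG GCA TAA TGT GAA ACC TAG TAC ACT — no ATG→stop ORF.
Frame -1: AAG TGT ACT AGG TTT CAC ATT ATG CCT GCT AAA TAA AAC ACC ATT CAC ATG GGG CTT GGG AGA CAA GAG GGT TAC TCC TAT CTA TCG CTG CGT — ATG at 22, stop TAA at 34 → 15 nt.
Frame -2: AGT GTA CTA GGT TTC ACA TTA TGC CTG CTA AAT AAA ACA CCA TTC ACA TGG GGC TTG GGA GAC AAG AGG GTT ACT CCT ATC TAT CGC TGC — no ATG→stop ORF.
Frame -3: GTG TAC TAG GTT TCA CAT TAT GCC TGC TAA ATA AAA CAC CAT TCA CAT GGG GCT TGG GAG ACA AGA GGG TTA CTC CTA TCT ATC GCT GCG — no ATG→stop ORF.
Forward-strand max 30 nt; reverse-strand max 15 nt. The forward strand has the longer ORF.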